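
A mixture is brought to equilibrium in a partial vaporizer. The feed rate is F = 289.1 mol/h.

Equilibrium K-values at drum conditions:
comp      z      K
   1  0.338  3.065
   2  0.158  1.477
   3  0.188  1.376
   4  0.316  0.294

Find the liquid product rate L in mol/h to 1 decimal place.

Rachford–Rice: g(ψ) = Σ zᵢ(Kᵢ−1)/(1+ψ(Kᵢ−1)) = 0.
Check two-phase: ΣzᵢKᵢ = 1.621 > 1 and Σzᵢ/Kᵢ = 1.429 > 1, so g(0) = 0.621 > 0 and g(1) = -0.429 < 0.
Newton–Raphson from ψ = 0.5:
  ψ = 0.500: g = 0.1189, g' = -0.767 → ψ = 0.655
  ψ = 0.655: g = -0.0042, g' = -0.843 → ψ = 0.650
Converged at ψ = 0.650.
Then V = ψ·F = 0.6500·289.1 = 187.9 mol/h and L = F − V = 101.2 mol/h.

L = 101.2 mol/h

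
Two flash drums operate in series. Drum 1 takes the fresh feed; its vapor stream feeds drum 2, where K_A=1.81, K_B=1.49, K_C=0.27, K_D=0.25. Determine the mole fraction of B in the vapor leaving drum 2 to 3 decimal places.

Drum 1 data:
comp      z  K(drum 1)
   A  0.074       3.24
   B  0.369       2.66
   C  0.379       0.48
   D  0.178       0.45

y_B (drum 2) = 0.715

Drum 1:
Rachford–Rice: g(ψ₁) = Σ zᵢ(Kᵢ−1)/(1+ψ₁(Kᵢ−1)) = 0.
Check two-phase: ΣzᵢKᵢ = 1.483 > 1 and Σzᵢ/Kᵢ = 1.347 > 1, so g(0) = 0.483 > 0 and g(1) = -0.347 < 0.
Newton iteration, ψ₁⁰ = 0.67:
  ψ₁ = 0.670: g = -0.1012, g' = -0.664 → ψ₁ = 0.518
  ψ₁ = 0.518: g = -0.0002, g' = -0.671 → ψ₁ = 0.517
Converged at ψ₁ = 0.517.
Drum-1 compositions:
  A: x = 0.034, y = 0.111
  B: x = 0.199, y = 0.528
  C: x = 0.518, y = 0.249
  D: x = 0.249, y = 0.112
Drum-2 feed = drum-1 vapor: z₂ = (0.1111, 0.5281, 0.2488, 0.1119).
Drum 2:
Material balance + equilibrium reduce to Σ zᵢ(Kᵢ−1)/(1+ψ₂(Kᵢ−1)) = 0.
Check two-phase: ΣzᵢKᵢ = 1.083 > 1 and Σzᵢ/Kᵢ = 1.785 > 1, so g(0) = 0.083 > 0 and g(1) = -0.785 < 0.
Newton–Raphson from ψ₂ = 0.5:
  ψ₂ = 0.500: g = -0.1485, g' = -0.609 → ψ₂ = 0.256
  ψ₂ = 0.256: g = -0.0229, g' = -0.447 → ψ₂ = 0.205
  ψ₂ = 0.205: g = -0.0005, g' = -0.430 → ψ₂ = 0.204
Converged at ψ₂ = 0.204.
  A: x = 0.095, y = 0.173
  B: x = 0.480, y = 0.715
  C: x = 0.292, y = 0.079
  D: x = 0.132, y = 0.033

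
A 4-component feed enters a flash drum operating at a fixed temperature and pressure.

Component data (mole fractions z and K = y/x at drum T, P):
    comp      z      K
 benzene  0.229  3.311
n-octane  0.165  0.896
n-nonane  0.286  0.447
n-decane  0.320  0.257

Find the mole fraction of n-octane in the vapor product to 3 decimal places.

y_n-octane = 0.149

Material balance + equilibrium reduce to Σ zᵢ(Kᵢ−1)/(1+β(Kᵢ−1)) = 0.
Feasibility: ΣzᵢKᵢ = 1.116, Σzᵢ/Kᵢ = 2.138 — both > 1, two phases present.
Newton–Raphson from β = 0.68:
  β = 0.680: g = -0.5467, g' = -1.133 → β = 0.198
  β = 0.198: g = -0.1105, g' = -0.931 → β = 0.079
  β = 0.079: g = 0.0123, g' = -1.171 → β = 0.089
  β = 0.089: g = 0.0002, g' = -1.141 → β = 0.090
Converged at β = 0.090.
Compositions from xᵢ = zᵢ/(1+β(Kᵢ−1)), yᵢ = Kᵢxᵢ:
  benzene: x = 0.190, y = 0.628
  n-octane: x = 0.167, y = 0.149
  n-nonane: x = 0.301, y = 0.135
  n-decane: x = 0.343, y = 0.088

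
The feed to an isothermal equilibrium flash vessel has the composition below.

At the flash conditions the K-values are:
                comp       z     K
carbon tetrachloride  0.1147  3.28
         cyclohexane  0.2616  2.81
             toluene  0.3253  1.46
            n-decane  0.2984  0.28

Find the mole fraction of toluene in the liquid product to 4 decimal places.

Rachford–Rice: g(β) = Σ zᵢ(Kᵢ−1)/(1+β(Kᵢ−1)) = 0.
Check two-phase: ΣzᵢKᵢ = 1.6698 > 1 and Σzᵢ/Kᵢ = 1.4166 > 1, so g(0) = 0.6698 > 0 and g(1) = -0.4166 < 0.
Newton–Raphson from β = 0.5:
  β = 0.5000: g = 0.15671, g' = -0.7895 → β = 0.6985
  β = 0.6985: g = -0.00898, g' = -0.9213 → β = 0.6887
Converged at β = 0.6887.
Compositions from xᵢ = zᵢ/(1+β(Kᵢ−1)), yᵢ = Kᵢxᵢ:
  carbon tetrachloride: x = 0.0446, y = 0.1464
  cyclohexane: x = 0.1164, y = 0.3272
  toluene: x = 0.2470, y = 0.3607
  n-decane: x = 0.5919, y = 0.1657

x_toluene = 0.2470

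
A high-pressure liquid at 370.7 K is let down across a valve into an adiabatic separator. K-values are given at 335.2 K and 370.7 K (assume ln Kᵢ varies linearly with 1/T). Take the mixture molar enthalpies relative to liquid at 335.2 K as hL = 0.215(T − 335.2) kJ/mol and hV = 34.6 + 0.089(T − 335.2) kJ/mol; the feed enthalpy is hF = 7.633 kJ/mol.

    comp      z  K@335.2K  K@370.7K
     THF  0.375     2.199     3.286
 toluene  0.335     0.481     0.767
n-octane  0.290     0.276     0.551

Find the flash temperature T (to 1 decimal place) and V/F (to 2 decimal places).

T = 340.9 K, V/F = 0.19

Adiabatic flash: solve Rachford–Rice at each trial T, then check hF = ψ·hV(T) + (1−ψ)·hL(T).
  T = 335.2 K: K = (2.199, 0.481, 0.276), RR gives ψ = 0.088, H_out = 3.058 kJ/mol
  T = 370.7 K: K = (3.286, 0.767, 0.551), RR gives ψ = 0.809, H_out = 32.018 kJ/mol
  T = 352.9 K: K = (2.714, 0.614, 0.396), RR gives ψ = 0.396, H_out = 16.638 kJ/mol
  T = 344.0 K: K = (2.448, 0.545, 0.332), RR gives ψ = 0.242, H_out = 9.982 kJ/mol
  T = 339.6 K: K = (2.322, 0.512, 0.303), RR gives ψ = 0.166, H_out = 6.606 kJ/mol
  T = 341.8 K: K = (2.385, 0.528, 0.317), RR gives ψ = 0.204, H_out = 8.310 kJ/mol
Linear interpolation between T = 339.6 (H_out = 6.606) and T = 341.8 (H_out = 8.310) on hF = 7.633 gives T ≈ 340.9 K, at which ψ = 0.19.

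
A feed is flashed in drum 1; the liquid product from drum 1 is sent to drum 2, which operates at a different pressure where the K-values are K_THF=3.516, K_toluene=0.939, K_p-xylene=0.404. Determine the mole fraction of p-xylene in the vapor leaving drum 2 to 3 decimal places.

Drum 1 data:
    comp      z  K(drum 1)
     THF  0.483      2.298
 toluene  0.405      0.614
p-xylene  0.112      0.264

Drum 1:
Iterate (Newton) starting at ψ₁ = 0.47:
  ψ₁ = 0.470: g = 0.0724, g' = -0.546 → ψ₁ = 0.603
  ψ₁ = 0.603: g = -0.0001, g' = -0.555 → ψ₁ = 0.602
Converged at ψ₁ = 0.602.
Drum-1 compositions:
  THF: x = 0.271, y = 0.623
  toluene: x = 0.528, y = 0.324
  p-xylene: x = 0.201, y = 0.053
Drum-2 feed = drum-1 liquid: z₂ = (0.2710, 0.5277, 0.2012).
Drum 2:
Material balance + equilibrium reduce to Σ zᵢ(Kᵢ−1)/(1+ψ₂(Kᵢ−1)) = 0.
Feasibility: ΣzᵢKᵢ = 1.530, Σzᵢ/Kᵢ = 1.137 — both > 1, two phases present.
Newton–Raphson from ψ₂ = 0.5:
  ψ₂ = 0.500: g = 0.0980, g' = -0.484 → ψ₂ = 0.703
  ψ₂ = 0.703: g = 0.0064, g' = -0.438 → ψ₂ = 0.717
Converged at ψ₂ = 0.717.
  THF: x = 0.097, y = 0.340
  toluene: x = 0.552, y = 0.518
  p-xylene: x = 0.351, y = 0.142

y_p-xylene (drum 2) = 0.142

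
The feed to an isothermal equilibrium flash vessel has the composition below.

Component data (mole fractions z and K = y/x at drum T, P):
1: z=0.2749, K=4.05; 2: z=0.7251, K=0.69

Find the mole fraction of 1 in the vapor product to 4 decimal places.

y_1 = 0.3737

Material balance + equilibrium reduce to Σ zᵢ(Kᵢ−1)/(1+ψ(Kᵢ−1)) = 0.
Check two-phase: ΣzᵢKᵢ = 1.6137 > 1 and Σzᵢ/Kᵢ = 1.1187 > 1, so g(0) = 0.6137 > 0 and g(1) = -0.1187 < 0.
Binary case is linear: z₁(K₁−1)(1+ψ(K₂−1)) + z₂(K₂−1)(1+ψ(K₁−1)) = 0
⇒ ψ = [z₁(K₁−1)+z₂(K₂−1)] / [−(K₁−1)(K₂−1)] = 0.61366/0.94550 = 0.6490
Compositions from xᵢ = zᵢ/(1+ψ(Kᵢ−1)), yᵢ = Kᵢxᵢ:
  1: x = 0.0923, y = 0.3737
  2: x = 0.9077, y = 0.6263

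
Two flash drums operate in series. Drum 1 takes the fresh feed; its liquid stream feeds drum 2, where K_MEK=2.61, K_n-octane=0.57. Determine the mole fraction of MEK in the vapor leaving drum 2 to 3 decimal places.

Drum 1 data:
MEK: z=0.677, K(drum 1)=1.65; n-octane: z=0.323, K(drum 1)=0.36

Drum 1:
Material balance + equilibrium reduce to Σ zᵢ(Kᵢ−1)/(1+ψ₁(Kᵢ−1)) = 0.
g(0) = ΣzᵢKᵢ − 1 = 0.233 and g(1) = 1 − Σzᵢ/Kᵢ = -0.308, so a root lies in (0, 1).
Binary case is linear: z₁(K₁−1)(1+ψ₁(K₂−1)) + z₂(K₂−1)(1+ψ₁(K₁−1)) = 0
⇒ ψ₁ = [z₁(K₁−1)+z₂(K₂−1)] / [−(K₁−1)(K₂−1)] = 0.2333/0.4160 = 0.561
Drum-1 compositions:
  MEK: x = 0.496, y = 0.819
  n-octane: x = 0.504, y = 0.181
Drum-2 feed = drum-1 liquid: z₂ = (0.4961, 0.5039).
Drum 2:
Rachford–Rice: g(ψ₂) = Σ zᵢ(Kᵢ−1)/(1+ψ₂(Kᵢ−1)) = 0.
Feasibility: ΣzᵢKᵢ = 1.582, Σzᵢ/Kᵢ = 1.074 — both > 1, two phases present.
Binary case is linear: z₁(K₁−1)(1+ψ₂(K₂−1)) + z₂(K₂−1)(1+ψ₂(K₁−1)) = 0
⇒ ψ₂ = [z₁(K₁−1)+z₂(K₂−1)] / [−(K₁−1)(K₂−1)] = 0.5821/0.6923 = 0.841
  MEK: x = 0.211, y = 0.550
  n-octane: x = 0.789, y = 0.450

y_MEK (drum 2) = 0.550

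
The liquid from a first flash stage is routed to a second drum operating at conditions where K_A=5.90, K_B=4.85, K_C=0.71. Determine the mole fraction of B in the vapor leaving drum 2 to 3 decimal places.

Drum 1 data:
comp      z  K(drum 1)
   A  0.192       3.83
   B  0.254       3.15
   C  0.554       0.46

y_B (drum 2) = 0.201

Drum 1:
Rachford–Rice: g(ψ₁) = Σ zᵢ(Kᵢ−1)/(1+ψ₁(Kᵢ−1)) = 0.
Feasibility: ΣzᵢKᵢ = 1.790, Σzᵢ/Kᵢ = 1.335 — both > 1, two phases present.
Iterate (Newton) starting at ψ₁ = 0.45:
  ψ₁ = 0.450: g = 0.1214, g' = -0.883 → ψ₁ = 0.587
  ψ₁ = 0.587: g = 0.0072, g' = -0.793 → ψ₁ = 0.597
Converged at ψ₁ = 0.597.
Drum-1 compositions:
  A: x = 0.071, y = 0.274
  B: x = 0.111, y = 0.351
  C: x = 0.817, y = 0.376
Drum-2 feed = drum-1 liquid: z₂ = (0.0714, 0.1113, 0.8173).
Drum 2:
Material balance + equilibrium reduce to Σ zᵢ(Kᵢ−1)/(1+ψ₂(Kᵢ−1)) = 0.
Check two-phase: ΣzᵢKᵢ = 1.541 > 1 and Σzᵢ/Kᵢ = 1.186 > 1, so g(0) = 0.541 > 0 and g(1) = -0.186 < 0.
Newton–Raphson from ψ₂ = 0.39:
  ψ₂ = 0.390: g = 0.0242, g' = -0.553 → ψ₂ = 0.434
  ψ₂ = 0.434: g = 0.0013, g' = -0.497 → ψ₂ = 0.436
Converged at ψ₂ = 0.436.
  A: x = 0.023, y = 0.134
  B: x = 0.042, y = 0.201
  C: x = 0.936, y = 0.664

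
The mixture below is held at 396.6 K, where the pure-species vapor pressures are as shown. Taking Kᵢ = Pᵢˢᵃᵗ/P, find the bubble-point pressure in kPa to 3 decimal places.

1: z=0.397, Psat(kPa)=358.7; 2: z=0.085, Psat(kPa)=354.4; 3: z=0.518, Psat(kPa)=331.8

At the bubble point ψ → 0, so ΣzᵢKᵢ = 1 with Kᵢ = Pᵢˢᵃᵗ/P ⇒ P = ΣzᵢPᵢˢᵃᵗ.
P = 0.397·358.7 + 0.085·354.4 + 0.518·331.8 = 344.400 kPa

Pbub = 344.400 kPa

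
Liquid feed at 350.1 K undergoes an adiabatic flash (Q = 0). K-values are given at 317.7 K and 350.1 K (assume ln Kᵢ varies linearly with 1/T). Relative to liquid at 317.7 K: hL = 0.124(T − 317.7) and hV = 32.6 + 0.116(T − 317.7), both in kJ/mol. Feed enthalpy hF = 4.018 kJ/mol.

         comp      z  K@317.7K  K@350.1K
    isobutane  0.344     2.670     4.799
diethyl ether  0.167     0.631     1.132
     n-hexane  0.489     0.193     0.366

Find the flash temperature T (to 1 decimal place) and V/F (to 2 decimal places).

Adiabatic flash: solve Rachford–Rice at each trial T, then check hF = ψ·hV(T) + (1−ψ)·hL(T).
  T = 317.7 K: K = (2.670, 0.631, 0.193), RR gives ψ = 0.099, H_out = 3.231 kJ/mol
  T = 350.1 K: K = (4.799, 1.132, 0.366), RR gives ψ = 0.517, H_out = 20.749 kJ/mol
  T = 333.9 K: K = (3.631, 0.857, 0.270), RR gives ψ = 0.320, H_out = 12.415 kJ/mol
  T = 325.8 K: K = (3.125, 0.738, 0.229), RR gives ψ = 0.218, H_out = 8.104 kJ/mol
  T = 321.8 K: K = (2.894, 0.684, 0.211), RR gives ψ = 0.162, H_out = 5.799 kJ/mol
  T = 319.8 K: K = (2.783, 0.658, 0.202), RR gives ψ = 0.132, H_out = 4.577 kJ/mol
Linear interpolation between T = 317.7 (H_out = 3.231) and T = 319.8 (H_out = 4.577) on hF = 4.018 gives T ≈ 318.9 K, at which ψ = 0.12.

T = 318.9 K, V/F = 0.12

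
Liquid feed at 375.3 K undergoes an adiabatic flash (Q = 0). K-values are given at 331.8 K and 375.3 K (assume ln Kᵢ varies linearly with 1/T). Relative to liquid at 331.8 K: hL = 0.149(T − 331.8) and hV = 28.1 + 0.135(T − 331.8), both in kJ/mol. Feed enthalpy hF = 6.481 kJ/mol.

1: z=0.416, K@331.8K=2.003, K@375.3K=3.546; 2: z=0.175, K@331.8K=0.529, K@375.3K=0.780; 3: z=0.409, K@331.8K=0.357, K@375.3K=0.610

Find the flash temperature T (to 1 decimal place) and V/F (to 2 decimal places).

Adiabatic flash: solve Rachford–Rice at each trial T, then check hF = ψ·hV(T) + (1−ψ)·hL(T).
  T = 331.8 K: K = (2.003, 0.529, 0.357), RR gives ψ = 0.120, H_out = 3.376 kJ/mol
  T = 375.3 K: K = (3.546, 0.780, 0.610), RR gives ψ = 0.969, H_out = 33.130 kJ/mol
  T = 353.6 K: K = (2.714, 0.650, 0.475), RR gives ψ = 0.531, H_out = 18.017 kJ/mol
  T = 342.7 K: K = (2.343, 0.588, 0.414), RR gives ψ = 0.340, H_out = 11.135 kJ/mol
  T = 337.2 K: K = (2.167, 0.558, 0.384), RR gives ψ = 0.236, H_out = 7.413 kJ/mol
  T = 334.5 K: K = (2.084, 0.544, 0.371), RR gives ψ = 0.180, H_out = 5.455 kJ/mol
  T = 335.9 K: K = (2.127, 0.551, 0.378), RR gives ψ = 0.209, H_out = 6.483 kJ/mol
Linear interpolation between T = 334.5 (H_out = 5.455) and T = 335.9 (H_out = 6.483) on hF = 6.481 gives T ≈ 335.9 K, at which ψ = 0.21.

T = 335.9 K, V/F = 0.21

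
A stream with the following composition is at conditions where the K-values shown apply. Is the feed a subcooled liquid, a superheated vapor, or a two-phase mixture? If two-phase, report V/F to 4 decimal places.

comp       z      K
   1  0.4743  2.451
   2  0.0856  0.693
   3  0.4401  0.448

ΣzᵢKᵢ = 1.4190; Σzᵢ/Kᵢ = 1.2994.
Both exceed 1, so a two-phase solution exists.
Let ψ = V/F and solve Σ zᵢ(Kᵢ−1)/(1+ψ(Kᵢ−1)) = 0.
Iterate (Newton) starting at ψ = 0.5:
  ψ = 0.5000: g = 0.03226, g' = -0.6025 → ψ = 0.5535
  ψ = 0.5535: g = 0.00018, g' = -0.5969 → ψ = 0.5538
Converged at ψ = 0.5538.

two-phase, V/F = 0.5538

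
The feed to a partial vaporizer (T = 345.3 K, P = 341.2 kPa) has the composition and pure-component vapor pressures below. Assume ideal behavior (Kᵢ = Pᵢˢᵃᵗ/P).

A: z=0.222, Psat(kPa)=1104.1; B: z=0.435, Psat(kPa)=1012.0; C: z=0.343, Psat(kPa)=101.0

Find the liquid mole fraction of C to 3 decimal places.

Raoult's law: Kᵢ = Pᵢˢᵃᵗ/P = Pᵢˢᵃᵗ/341.2.
  K_A = 1104.1/341.2 = 3.23593, K_B = 1012.0/341.2 = 2.96600, K_C = 101.0/341.2 = 0.29601
Iterate (Newton) starting at β = 0.5:
  β = 0.500: g = 0.2930, g' = -1.080 → β = 0.771
  β = 0.771: g = -0.0064, g' = -1.229 → β = 0.766
Converged at β = 0.766.
Compositions from xᵢ = zᵢ/(1+β(Kᵢ−1)), yᵢ = Kᵢxᵢ:
  A: x = 0.082, y = 0.265
  B: x = 0.174, y = 0.515
  C: x = 0.745, y = 0.220

x_C = 0.745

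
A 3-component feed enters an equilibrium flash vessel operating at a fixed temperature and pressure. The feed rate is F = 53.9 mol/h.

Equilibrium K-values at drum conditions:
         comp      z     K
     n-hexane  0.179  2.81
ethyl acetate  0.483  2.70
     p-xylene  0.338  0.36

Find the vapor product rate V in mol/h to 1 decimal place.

V = 45.2 mol/h

Let ψ = V/F and solve Σ zᵢ(Kᵢ−1)/(1+ψ(Kᵢ−1)) = 0.
Feasibility: ΣzᵢKᵢ = 1.929, Σzᵢ/Kᵢ = 1.181 — both > 1, two phases present.
Newton–Raphson from ψ = 0.47:
  ψ = 0.470: g = 0.3221, g' = -0.886 → ψ = 0.834
  ψ = 0.834: g = 0.0051, g' = -0.968 → ψ = 0.839
Converged at ψ = 0.839.
Then V = ψ·F = 0.8389·53.9 = 45.2 mol/h and L = F − V = 8.7 mol/h.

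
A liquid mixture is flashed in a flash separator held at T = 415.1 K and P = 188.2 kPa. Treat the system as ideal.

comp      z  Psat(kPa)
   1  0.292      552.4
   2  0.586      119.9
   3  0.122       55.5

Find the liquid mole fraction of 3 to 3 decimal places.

Raoult's law: Kᵢ = Pᵢˢᵃᵗ/P = Pᵢˢᵃᵗ/188.2.
  K_1 = 552.4/188.2 = 2.93518, K_2 = 119.9/188.2 = 0.63709, K_3 = 55.5/188.2 = 0.29490
Material balance + equilibrium reduce to Σ zᵢ(Kᵢ−1)/(1+ψ(Kᵢ−1)) = 0.
g(0) = ΣzᵢKᵢ − 1 = 0.266 and g(1) = 1 − Σzᵢ/Kᵢ = -0.433, so a root lies in (0, 1).
Newton iteration, ψ⁰ = 0.37:
  ψ = 0.370: g = -0.0327, g' = -0.585 → ψ = 0.314
  ψ = 0.314: g = 0.0010, g' = -0.621 → ψ = 0.316
Converged at ψ = 0.316.
Compositions from xᵢ = zᵢ/(1+ψ(Kᵢ−1)), yᵢ = Kᵢxᵢ:
  1: x = 0.181, y = 0.532
  2: x = 0.662, y = 0.422
  3: x = 0.157, y = 0.046

x_3 = 0.157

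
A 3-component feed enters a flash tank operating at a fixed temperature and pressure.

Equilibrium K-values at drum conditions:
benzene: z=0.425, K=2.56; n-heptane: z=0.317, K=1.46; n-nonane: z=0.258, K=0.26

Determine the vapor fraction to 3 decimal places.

ψ = 0.734

Newton–Raphson from ψ = 0.44:
  ψ = 0.440: g = 0.2313, g' = -0.721 → ψ = 0.761
  ψ = 0.761: g = -0.0259, g' = -0.993 → ψ = 0.735
  ψ = 0.735: g = -0.0007, g' = -0.941 → ψ = 0.734
Converged at ψ = 0.734.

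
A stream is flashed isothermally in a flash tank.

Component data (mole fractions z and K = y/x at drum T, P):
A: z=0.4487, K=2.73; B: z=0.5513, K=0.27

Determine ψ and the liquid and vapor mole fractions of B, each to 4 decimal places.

Newton iteration, ψ⁰ = 0.5:
  ψ = 0.5000: g = -0.21756, g' = -1.1147 → ψ = 0.3048
  ψ = 0.3048: g = -0.00940, g' = -1.0617 → ψ = 0.2960
Converged at ψ = 0.2960.
Compositions from xᵢ = zᵢ/(1+ψ(Kᵢ−1)), yᵢ = Kᵢxᵢ:
  A: x = 0.2967, y = 0.8101
  B: x = 0.7033, y = 0.1899

ψ = 0.2960, x_B = 0.7033, y_B = 0.1899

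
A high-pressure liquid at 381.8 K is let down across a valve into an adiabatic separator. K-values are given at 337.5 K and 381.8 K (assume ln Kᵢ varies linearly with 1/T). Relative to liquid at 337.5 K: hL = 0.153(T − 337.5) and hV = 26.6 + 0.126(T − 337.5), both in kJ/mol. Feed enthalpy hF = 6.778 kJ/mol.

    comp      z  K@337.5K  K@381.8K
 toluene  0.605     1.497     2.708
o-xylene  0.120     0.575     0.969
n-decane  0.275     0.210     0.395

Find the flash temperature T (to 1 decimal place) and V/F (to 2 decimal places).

Adiabatic flash: solve Rachford–Rice at each trial T, then check hF = ψ·hV(T) + (1−ψ)·hL(T).
  T = 337.5 K: K = (1.497, 0.575, 0.210), RR gives ψ = 0.093, H_out = 2.461 kJ/mol
  T = 381.8 K: K = (2.708, 0.969, 0.395), RR gives ψ = 0.949, H_out = 30.878 kJ/mol
  T = 359.6 K: K = (2.049, 0.758, 0.293), RR gives ψ = 0.627, H_out = 19.679 kJ/mol
  T = 348.6 K: K = (1.761, 0.664, 0.250), RR gives ψ = 0.421, H_out = 12.782 kJ/mol
  T = 343.1 K: K = (1.627, 0.619, 0.230), RR gives ψ = 0.283, H_out = 8.342 kJ/mol
  T = 340.3 K: K = (1.561, 0.597, 0.220), RR gives ψ = 0.196, H_out = 5.627 kJ/mol
  T = 341.7 K: K = (1.594, 0.608, 0.225), RR gives ψ = 0.241, H_out = 7.033 kJ/mol
Linear interpolation between T = 340.3 (H_out = 5.627) and T = 341.7 (H_out = 7.033) on hF = 6.778 gives T ≈ 341.4 K, at which ψ = 0.23.

T = 341.4 K, V/F = 0.23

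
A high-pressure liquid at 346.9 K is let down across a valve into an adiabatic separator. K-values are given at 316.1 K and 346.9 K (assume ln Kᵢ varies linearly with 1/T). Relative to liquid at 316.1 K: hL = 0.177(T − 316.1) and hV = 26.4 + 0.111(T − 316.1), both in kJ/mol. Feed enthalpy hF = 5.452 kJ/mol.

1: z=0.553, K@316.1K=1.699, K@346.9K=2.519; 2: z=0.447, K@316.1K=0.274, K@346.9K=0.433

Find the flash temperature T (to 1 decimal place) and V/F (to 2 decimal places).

T = 318.8 K, V/F = 0.19

Adiabatic flash: solve Rachford–Rice at each trial T, then check hF = ψ·hV(T) + (1−ψ)·hL(T).
  T = 316.1 K: K = (1.699, 0.274), RR gives ψ = 0.122, H_out = 3.227 kJ/mol
  T = 346.9 K: K = (2.519, 0.433), RR gives ψ = 0.681, H_out = 22.047 kJ/mol
  T = 331.5 K: K = (2.088, 0.348), RR gives ψ = 0.437, H_out = 13.828 kJ/mol
  T = 323.8 K: K = (1.888, 0.310), RR gives ψ = 0.298, H_out = 9.072 kJ/mol
  T = 320.0 K: K = (1.793, 0.292), RR gives ψ = 0.217, H_out = 6.374 kJ/mol
  T = 318.1 K: K = (1.747, 0.283), RR gives ψ = 0.173, H_out = 4.897 kJ/mol
Linear interpolation between T = 318.1 (H_out = 4.897) and T = 320.0 (H_out = 6.374) on hF = 5.452 gives T ≈ 318.8 K, at which ψ = 0.19.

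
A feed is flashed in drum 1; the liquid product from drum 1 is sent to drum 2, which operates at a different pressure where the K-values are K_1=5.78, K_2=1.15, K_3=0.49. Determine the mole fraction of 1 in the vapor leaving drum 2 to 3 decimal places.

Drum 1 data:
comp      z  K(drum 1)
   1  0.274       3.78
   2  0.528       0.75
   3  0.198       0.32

Drum 1:
Newton iteration, ψ₁⁰ = 0.5:
  ψ₁ = 0.500: g = -0.0361, g' = -0.624 → ψ₁ = 0.442
  ψ₁ = 0.442: g = 0.0008, g' = -0.655 → ψ₁ = 0.443
Converged at ψ₁ = 0.443.
Drum-1 compositions:
  1: x = 0.123, y = 0.464
  2: x = 0.594, y = 0.445
  3: x = 0.283, y = 0.091
Drum-2 feed = drum-1 liquid: z₂ = (0.1227, 0.5938, 0.2835).
Drum 2:
Let ψ₂ = V/F and solve Σ zᵢ(Kᵢ−1)/(1+ψ₂(Kᵢ−1)) = 0.
Feasibility: ΣzᵢKᵢ = 1.531, Σzᵢ/Kᵢ = 1.116 — both > 1, two phases present.
Newton–Raphson from ψ₂ = 0.33:
  ψ₂ = 0.330: g = 0.1387, g' = -0.541 → ψ₂ = 0.586
  ψ₂ = 0.586: g = 0.0299, g' = -0.355 → ψ₂ = 0.671
  ψ₂ = 0.671: g = 0.0007, g' = -0.340 → ψ₂ = 0.673
Converged at ψ₂ = 0.673.
  1: x = 0.029, y = 0.168
  2: x = 0.539, y = 0.620
  3: x = 0.432, y = 0.211

y_1 (drum 2) = 0.168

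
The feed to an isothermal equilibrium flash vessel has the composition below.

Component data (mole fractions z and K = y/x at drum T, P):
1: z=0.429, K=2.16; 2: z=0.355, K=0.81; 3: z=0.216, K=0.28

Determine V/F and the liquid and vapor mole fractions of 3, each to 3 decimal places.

Newton–Raphson from V/F = 0.34:
  V/F = 0.340: g = 0.0788, g' = -0.508 → V/F = 0.495
Converged at V/F = 0.495.
Compositions from xᵢ = zᵢ/(1+V/F(Kᵢ−1)), yᵢ = Kᵢxᵢ:
  1: x = 0.273, y = 0.589
  2: x = 0.392, y = 0.317
  3: x = 0.336, y = 0.094

V/F = 0.495, x_3 = 0.336, y_3 = 0.094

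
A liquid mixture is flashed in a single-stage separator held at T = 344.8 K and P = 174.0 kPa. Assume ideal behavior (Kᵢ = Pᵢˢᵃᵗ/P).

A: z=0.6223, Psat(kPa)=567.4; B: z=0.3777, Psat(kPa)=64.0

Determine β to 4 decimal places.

Raoult's law: Kᵢ = Pᵢˢᵃᵗ/P = Pᵢˢᵃᵗ/174.0.
  K_A = 567.4/174.0 = 3.260920, K_B = 64.0/174.0 = 0.367816
Rachford–Rice: g(β) = Σ zᵢ(Kᵢ−1)/(1+β(Kᵢ−1)) = 0.
g(0) = ΣzᵢKᵢ − 1 = 1.1682 and g(1) = 1 − Σzᵢ/Kᵢ = -0.2177, so a root lies in (0, 1).
Iterate (Newton) starting at β = 0.52:
  β = 0.5200: g = 0.29097, g' = -1.0070 → β = 0.8089
  β = 0.8089: g = 0.00865, g' = -1.0298 → β = 0.8173
Converged at β = 0.8173.

β = 0.8173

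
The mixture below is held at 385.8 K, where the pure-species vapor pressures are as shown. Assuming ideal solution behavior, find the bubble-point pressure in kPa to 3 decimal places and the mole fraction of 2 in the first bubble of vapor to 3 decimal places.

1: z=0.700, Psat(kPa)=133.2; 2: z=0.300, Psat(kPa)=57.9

Pbub = 110.610 kPa, y_2 = 0.157

At the bubble point ψ → 0, so ΣzᵢKᵢ = 1 with Kᵢ = Pᵢˢᵃᵗ/P ⇒ P = ΣzᵢPᵢˢᵃᵗ.
P = 0.700·133.2 + 0.300·57.9 = 110.610 kPa
yᵢ = zᵢPᵢˢᵃᵗ/P ⇒ y_2 = 0.300·57.9/110.610 = 0.157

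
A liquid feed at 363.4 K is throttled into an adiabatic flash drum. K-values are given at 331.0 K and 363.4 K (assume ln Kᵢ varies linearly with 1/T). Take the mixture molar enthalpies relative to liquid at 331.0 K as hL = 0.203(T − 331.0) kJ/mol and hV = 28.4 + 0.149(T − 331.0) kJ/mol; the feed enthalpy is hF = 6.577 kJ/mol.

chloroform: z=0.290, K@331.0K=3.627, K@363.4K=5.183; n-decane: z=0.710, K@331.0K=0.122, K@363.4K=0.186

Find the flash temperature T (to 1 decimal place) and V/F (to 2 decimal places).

T = 346.1 K, V/F = 0.13

Adiabatic flash: solve Rachford–Rice at each trial T, then check hF = ψ·hV(T) + (1−ψ)·hL(T).
  T = 331.0 K: K = (3.627, 0.122), RR gives ψ = 0.060, H_out = 1.705 kJ/mol
  T = 363.4 K: K = (5.183, 0.186), RR gives ψ = 0.187, H_out = 11.548 kJ/mol
  T = 347.2 K: K = (4.372, 0.152), RR gives ψ = 0.131, H_out = 6.908 kJ/mol
  T = 339.1 K: K = (3.991, 0.137), RR gives ψ = 0.099, H_out = 4.399 kJ/mol
  T = 343.1 K: K = (4.177, 0.144), RR gives ψ = 0.115, H_out = 5.657 kJ/mol
  T = 345.1 K: K = (4.272, 0.148), RR gives ψ = 0.123, H_out = 6.272 kJ/mol
Linear interpolation between T = 345.1 (H_out = 6.272) and T = 347.2 (H_out = 6.908) on hF = 6.577 gives T ≈ 346.1 K, at which ψ = 0.13.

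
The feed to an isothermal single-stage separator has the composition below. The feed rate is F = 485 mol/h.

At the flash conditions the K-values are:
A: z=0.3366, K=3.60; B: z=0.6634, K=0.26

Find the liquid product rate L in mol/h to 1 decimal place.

L = 388.1 mol/h

Binary case is linear: z₁(K₁−1)(1+β(K₂−1)) + z₂(K₂−1)(1+β(K₁−1)) = 0
⇒ β = [z₁(K₁−1)+z₂(K₂−1)] / [−(K₁−1)(K₂−1)] = 0.38424/1.92400 = 0.1997
Then V = β·F = 0.1997·485 = 96.9 mol/h and L = F − V = 388.1 mol/h.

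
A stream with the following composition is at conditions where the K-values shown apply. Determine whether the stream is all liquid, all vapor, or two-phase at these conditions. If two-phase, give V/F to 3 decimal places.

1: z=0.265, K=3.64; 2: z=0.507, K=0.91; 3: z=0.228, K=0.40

ΣzᵢKᵢ = 1.517; Σzᵢ/Kᵢ = 1.200.
Both exceed 1, so a two-phase solution exists.
Iterate (Newton) starting at ψ = 0.63:
  ψ = 0.630: g = -0.0056, g' = -0.477 → ψ = 0.618
Converged at ψ = 0.618.

two-phase, V/F = 0.618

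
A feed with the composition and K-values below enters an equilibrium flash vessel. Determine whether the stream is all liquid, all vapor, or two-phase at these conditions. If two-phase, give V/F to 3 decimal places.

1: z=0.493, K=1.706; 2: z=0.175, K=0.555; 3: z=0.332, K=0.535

ΣzᵢKᵢ = 1.116; Σzᵢ/Kᵢ = 1.225.
Both exceed 1, so a two-phase solution exists.
Material balance + equilibrium reduce to Σ zᵢ(Kᵢ−1)/(1+ψ(Kᵢ−1)) = 0.
Newton–Raphson from ψ = 0.31:
  ψ = 0.310: g = 0.0148, g' = -0.310 → ψ = 0.358
Converged at ψ = 0.358.

two-phase, V/F = 0.358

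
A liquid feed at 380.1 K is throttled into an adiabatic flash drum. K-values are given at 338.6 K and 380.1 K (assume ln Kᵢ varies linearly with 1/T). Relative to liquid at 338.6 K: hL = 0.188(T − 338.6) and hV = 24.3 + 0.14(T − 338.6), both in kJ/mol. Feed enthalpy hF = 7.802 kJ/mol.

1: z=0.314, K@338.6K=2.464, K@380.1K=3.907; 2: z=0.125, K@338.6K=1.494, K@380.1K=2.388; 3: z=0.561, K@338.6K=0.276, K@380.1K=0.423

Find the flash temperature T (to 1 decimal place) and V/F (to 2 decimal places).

T = 349.0 K, V/F = 0.25

Adiabatic flash: solve Rachford–Rice at each trial T, then check hF = ψ·hV(T) + (1−ψ)·hL(T).
  T = 338.6 K: K = (2.464, 1.494, 0.276), RR gives ψ = 0.125, H_out = 3.042 kJ/mol
  T = 380.1 K: K = (3.907, 2.388, 0.423), RR gives ψ = 0.522, H_out = 19.446 kJ/mol
  T = 359.4 K: K = (3.146, 1.916, 0.346), RR gives ψ = 0.345, H_out = 11.961 kJ/mol
  T = 349.0 K: K = (2.794, 1.698, 0.310), RR gives ψ = 0.245, H_out = 7.790 kJ/mol
  T = 354.2 K: K = (2.968, 1.805, 0.328), RR gives ψ = 0.297, H_out = 9.929 kJ/mol
  T = 351.6 K: K = (2.880, 1.751, 0.319), RR gives ψ = 0.272, H_out = 8.875 kJ/mol
  T = 350.3 K: K = (2.837, 1.724, 0.315), RR gives ψ = 0.259, H_out = 8.336 kJ/mol
Linear interpolation between T = 349.0 (H_out = 7.790) and T = 350.3 (H_out = 8.336) on hF = 7.802 gives T ≈ 349.0 K, at which ψ = 0.25.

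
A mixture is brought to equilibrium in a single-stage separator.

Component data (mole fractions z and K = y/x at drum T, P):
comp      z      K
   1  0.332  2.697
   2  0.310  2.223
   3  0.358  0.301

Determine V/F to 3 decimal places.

Rachford–Rice: g(V/F) = Σ zᵢ(Kᵢ−1)/(1+V/F(Kᵢ−1)) = 0.
g(0) = ΣzᵢKᵢ − 1 = 0.692 and g(1) = 1 − Σzᵢ/Kᵢ = -0.452, so a root lies in (0, 1).
Newton iteration, V/F⁰ = 0.5:
  V/F = 0.500: g = 0.1554, g' = -0.872 → V/F = 0.678
  V/F = 0.678: g = -0.0066, g' = -0.978 → V/F = 0.671
Converged at V/F = 0.671.

V/F = 0.671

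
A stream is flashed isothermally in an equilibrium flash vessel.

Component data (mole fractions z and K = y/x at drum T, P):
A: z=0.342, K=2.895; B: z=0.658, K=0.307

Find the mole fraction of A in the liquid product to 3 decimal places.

Let ψ = V/F and solve Σ zᵢ(Kᵢ−1)/(1+ψ(Kᵢ−1)) = 0.
Feasibility: ΣzᵢKᵢ = 1.192, Σzᵢ/Kᵢ = 2.261 — both > 1, two phases present.
Iterate (Newton) starting at ψ = 0.42:
  ψ = 0.420: g = -0.2823, g' = -1.010 → ψ = 0.140
  ψ = 0.140: g = 0.0068, g' = -1.154 → ψ = 0.146
Converged at ψ = 0.146.
Compositions from xᵢ = zᵢ/(1+ψ(Kᵢ−1)), yᵢ = Kᵢxᵢ:
  A: x = 0.268, y = 0.775
  B: x = 0.732, y = 0.225

x_A = 0.268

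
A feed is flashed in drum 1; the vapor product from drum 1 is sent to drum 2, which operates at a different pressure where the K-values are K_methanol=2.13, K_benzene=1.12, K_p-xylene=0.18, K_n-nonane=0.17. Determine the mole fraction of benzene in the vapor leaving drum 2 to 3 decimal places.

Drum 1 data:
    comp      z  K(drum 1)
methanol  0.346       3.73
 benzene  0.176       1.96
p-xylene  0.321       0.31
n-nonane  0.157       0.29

y_benzene (drum 2) = 0.242

Drum 1:
Iterate (Newton) starting at ψ₁ = 0.5:
  ψ₁ = 0.500: g = 0.0026, g' = -1.082 → ψ₁ = 0.502
Converged at ψ₁ = 0.502.
Drum-1 compositions:
  methanol: x = 0.146, y = 0.544
  benzene: x = 0.119, y = 0.233
  p-xylene: x = 0.491, y = 0.152
  n-nonane: x = 0.244, y = 0.071
Drum-2 feed = drum-1 vapor: z₂ = (0.5442, 0.2327, 0.1523, 0.0708).
Drum 2:
Rachford–Rice: g(ψ₂) = Σ zᵢ(Kᵢ−1)/(1+ψ₂(Kᵢ−1)) = 0.
Check two-phase: ΣzᵢKᵢ = 1.459 > 1 and Σzᵢ/Kᵢ = 1.726 > 1, so g(0) = 0.459 > 0 and g(1) = -0.726 < 0.
Newton iteration, ψ₂⁰ = 0.5:
  ψ₂ = 0.500: g = 0.1072, g' = -0.723 → ψ₂ = 0.648
  ψ₂ = 0.648: g = -0.0129, g' = -0.929 → ψ₂ = 0.634
Converged at ψ₂ = 0.634.
  methanol: x = 0.317, y = 0.675
  benzene: x = 0.216, y = 0.242
  p-xylene: x = 0.317, y = 0.057
  n-nonane: x = 0.149, y = 0.025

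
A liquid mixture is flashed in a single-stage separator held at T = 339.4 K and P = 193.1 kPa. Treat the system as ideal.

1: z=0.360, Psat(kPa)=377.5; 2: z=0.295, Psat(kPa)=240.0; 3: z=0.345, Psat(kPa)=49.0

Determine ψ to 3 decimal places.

ψ = 0.304

Raoult's law: Kᵢ = Pᵢˢᵃᵗ/P = Pᵢˢᵃᵗ/193.1.
  K_1 = 377.5/193.1 = 1.95495, K_2 = 240.0/193.1 = 1.24288, K_3 = 49.0/193.1 = 0.25375
Material balance + equilibrium reduce to Σ zᵢ(Kᵢ−1)/(1+ψ(Kᵢ−1)) = 0.
Feasibility: ΣzᵢKᵢ = 1.158, Σzᵢ/Kᵢ = 1.781 — both > 1, two phases present.
Newton–Raphson from ψ = 0.47:
  ψ = 0.470: g = -0.0949, g' = -0.626 → ψ = 0.318
  ψ = 0.318: g = -0.0075, g' = -0.539 → ψ = 0.304
Converged at ψ = 0.304.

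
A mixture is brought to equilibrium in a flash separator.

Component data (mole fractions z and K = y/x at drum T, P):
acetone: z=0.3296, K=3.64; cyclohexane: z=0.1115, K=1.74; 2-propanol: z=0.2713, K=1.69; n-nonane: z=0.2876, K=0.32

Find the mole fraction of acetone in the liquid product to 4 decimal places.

Material balance + equilibrium reduce to Σ zᵢ(Kᵢ−1)/(1+V/F(Kᵢ−1)) = 0.
g(0) = ΣzᵢKᵢ − 1 = 0.9443 and g(1) = 1 − Σzᵢ/Kᵢ = -0.2139, so a root lies in (0, 1).
Newton iteration, V/F⁰ = 0.5:
  V/F = 0.5000: g = 0.27815, g' = -0.8360 → V/F = 0.8327
  V/F = 0.8327: g = -0.00887, g' = -1.0069 → V/F = 0.8239
  V/F = 0.8239: g = -0.00007, g' = -0.9916 → V/F = 0.8238
Converged at V/F = 0.8238.
Compositions from xᵢ = zᵢ/(1+V/F(Kᵢ−1)), yᵢ = Kᵢxᵢ:
  acetone: x = 0.1038, y = 0.3779
  cyclohexane: x = 0.0693, y = 0.1205
  2-propanol: x = 0.1730, y = 0.2923
  n-nonane: x = 0.6539, y = 0.2093

x_acetone = 0.1038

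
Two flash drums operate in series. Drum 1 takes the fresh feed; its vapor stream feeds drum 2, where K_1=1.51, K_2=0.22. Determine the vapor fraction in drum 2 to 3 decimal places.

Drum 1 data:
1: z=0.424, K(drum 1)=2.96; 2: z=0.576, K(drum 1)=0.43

V/F (drum 2) = 0.202

Drum 1:
Rachford–Rice: g(ψ₁) = Σ zᵢ(Kᵢ−1)/(1+ψ₁(Kᵢ−1)) = 0.
Feasibility: ΣzᵢKᵢ = 1.503, Σzᵢ/Kᵢ = 1.483 — both > 1, two phases present.
Binary case is linear: z₁(K₁−1)(1+ψ₁(K₂−1)) + z₂(K₂−1)(1+ψ₁(K₁−1)) = 0
⇒ ψ₁ = [z₁(K₁−1)+z₂(K₂−1)] / [−(K₁−1)(K₂−1)] = 0.5027/1.1172 = 0.450
Drum-1 compositions:
  1: x = 0.225, y = 0.667
  2: x = 0.775, y = 0.333
Drum-2 feed = drum-1 vapor: z₂ = (0.6669, 0.3331).
Drum 2:
Newton iteration, ψ₂⁰ = 0.5:
  ψ₂ = 0.500: g = -0.1550, g' = -0.655 → ψ₂ = 0.263
  ψ₂ = 0.263: g = -0.0272, g' = -0.456 → ψ₂ = 0.204
  ψ₂ = 0.204: g = -0.0008, g' = -0.429 → ψ₂ = 0.202
Converged at ψ₂ = 0.202.
  1: x = 0.605, y = 0.913
  2: x = 0.395, y = 0.087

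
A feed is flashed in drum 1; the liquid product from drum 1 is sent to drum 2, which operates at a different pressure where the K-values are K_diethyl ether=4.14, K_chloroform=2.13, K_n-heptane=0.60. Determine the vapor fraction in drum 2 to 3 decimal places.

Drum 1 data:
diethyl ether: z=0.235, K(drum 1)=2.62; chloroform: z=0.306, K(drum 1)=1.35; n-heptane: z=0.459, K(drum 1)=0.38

V/F (drum 2) = 0.732

Drum 1:
Material balance + equilibrium reduce to Σ zᵢ(Kᵢ−1)/(1+ψ₁(Kᵢ−1)) = 0.
g(0) = ΣzᵢKᵢ − 1 = 0.203 and g(1) = 1 − Σzᵢ/Kᵢ = -0.524, so a root lies in (0, 1).
Iterate (Newton) starting at ψ₁ = 0.5:
  ψ₁ = 0.500: g = -0.1110, g' = -0.586 → ψ₁ = 0.311
  ψ₁ = 0.311: g = -0.0026, g' = -0.574 → ψ₁ = 0.306
Converged at ψ₁ = 0.306.
Drum-1 compositions:
  diethyl ether: x = 0.157, y = 0.412
  chloroform: x = 0.276, y = 0.373
  n-heptane: x = 0.567, y = 0.215
Drum-2 feed = drum-1 liquid: z₂ = (0.1571, 0.2764, 0.5665).
Drum 2:
Material balance + equilibrium reduce to Σ zᵢ(Kᵢ−1)/(1+ψ₂(Kᵢ−1)) = 0.
Check two-phase: ΣzᵢKᵢ = 1.579 > 1 and Σzᵢ/Kᵢ = 1.112 > 1, so g(0) = 0.579 > 0 and g(1) = -0.112 < 0.
Newton iteration, ψ₂⁰ = 0.5:
  ψ₂ = 0.500: g = 0.1083, g' = -0.520 → ψ₂ = 0.708
  ψ₂ = 0.708: g = 0.0104, g' = -0.434 → ψ₂ = 0.732
Converged at ψ₂ = 0.732.
  diethyl ether: x = 0.048, y = 0.197
  chloroform: x = 0.151, y = 0.322
  n-heptane: x = 0.801, y = 0.481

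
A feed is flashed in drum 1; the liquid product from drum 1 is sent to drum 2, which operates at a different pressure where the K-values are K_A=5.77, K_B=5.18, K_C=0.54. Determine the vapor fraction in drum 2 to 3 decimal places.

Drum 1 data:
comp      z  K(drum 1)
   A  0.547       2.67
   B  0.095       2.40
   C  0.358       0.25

Drum 1:
Material balance + equilibrium reduce to Σ zᵢ(Kᵢ−1)/(1+ψ₁(Kᵢ−1)) = 0.
Check two-phase: ΣzᵢKᵢ = 1.778 > 1 and Σzᵢ/Kᵢ = 1.676 > 1, so g(0) = 0.778 > 0 and g(1) = -0.676 < 0.
Iterate (Newton) starting at ψ₁ = 0.5:
  ψ₁ = 0.500: g = 0.1465, g' = -1.033 → ψ₁ = 0.642
  ψ₁ = 0.642: g = -0.0067, g' = -1.156 → ψ₁ = 0.636
Converged at ψ₁ = 0.636.
Drum-1 compositions:
  A: x = 0.265, y = 0.708
  B: x = 0.050, y = 0.121
  C: x = 0.684, y = 0.171
Drum-2 feed = drum-1 liquid: z₂ = (0.2653, 0.0503, 0.6845).
Drum 2:
Iterate (Newton) starting at ψ₂ = 0.65:
  ψ₂ = 0.650: g = -0.0841, g' = -0.717 → ψ₂ = 0.533
  ψ₂ = 0.533: g = 0.0053, g' = -0.820 → ψ₂ = 0.539
Converged at ψ₂ = 0.539.
  A: x = 0.074, y = 0.428
  B: x = 0.015, y = 0.080
  C: x = 0.910, y = 0.492

V/F (drum 2) = 0.539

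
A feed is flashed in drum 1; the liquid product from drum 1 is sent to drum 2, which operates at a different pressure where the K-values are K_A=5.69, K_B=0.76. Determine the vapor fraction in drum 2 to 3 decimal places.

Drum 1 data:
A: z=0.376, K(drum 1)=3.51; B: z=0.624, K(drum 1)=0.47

V/F (drum 2) = 0.550

Drum 1:
Let ψ₁ = V/F and solve Σ zᵢ(Kᵢ−1)/(1+ψ₁(Kᵢ−1)) = 0.
Feasibility: ΣzᵢKᵢ = 1.613, Σzᵢ/Kᵢ = 1.435 — both > 1, two phases present.
Binary case is linear: z₁(K₁−1)(1+ψ₁(K₂−1)) + z₂(K₂−1)(1+ψ₁(K₁−1)) = 0
⇒ ψ₁ = [z₁(K₁−1)+z₂(K₂−1)] / [−(K₁−1)(K₂−1)] = 0.6130/1.3303 = 0.461
Drum-1 compositions:
  A: x = 0.174, y = 0.612
  B: x = 0.826, y = 0.388
Drum-2 feed = drum-1 liquid: z₂ = (0.1743, 0.8257).
Drum 2:
Let ψ₂ = V/F and solve Σ zᵢ(Kᵢ−1)/(1+ψ₂(Kᵢ−1)) = 0.
g(0) = ΣzᵢKᵢ − 1 = 0.620 and g(1) = 1 − Σzᵢ/Kᵢ = -0.117, so a root lies in (0, 1).
Binary case is linear: z₁(K₁−1)(1+ψ₂(K₂−1)) + z₂(K₂−1)(1+ψ₂(K₁−1)) = 0
⇒ ψ₂ = [z₁(K₁−1)+z₂(K₂−1)] / [−(K₁−1)(K₂−1)] = 0.6195/1.1256 = 0.550
  A: x = 0.049, y = 0.277
  B: x = 0.951, y = 0.723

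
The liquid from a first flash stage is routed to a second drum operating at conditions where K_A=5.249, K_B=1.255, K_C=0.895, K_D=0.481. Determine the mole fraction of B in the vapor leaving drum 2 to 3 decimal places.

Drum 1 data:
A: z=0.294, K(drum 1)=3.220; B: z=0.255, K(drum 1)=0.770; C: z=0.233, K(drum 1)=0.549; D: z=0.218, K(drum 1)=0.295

y_B (drum 2) = 0.295

Drum 1:
Let ψ₁ = V/F and solve Σ zᵢ(Kᵢ−1)/(1+ψ₁(Kᵢ−1)) = 0.
g(0) = ΣzᵢKᵢ − 1 = 0.335 and g(1) = 1 − Σzᵢ/Kᵢ = -0.586, so a root lies in (0, 1).
Iterate (Newton) starting at ψ₁ = 0.5:
  ψ₁ = 0.500: g = -0.1300, g' = -0.680 → ψ₁ = 0.309
  ψ₁ = 0.309: g = 0.0055, g' = -0.767 → ψ₁ = 0.316
Converged at ψ₁ = 0.316.
Drum-1 compositions:
  A: x = 0.173, y = 0.556
  B: x = 0.275, y = 0.212
  C: x = 0.272, y = 0.149
  D: x = 0.281, y = 0.083
Drum-2 feed = drum-1 liquid: z₂ = (0.1728, 0.2750, 0.2717, 0.2805).
Drum 2:
Newton iteration, ψ₂⁰ = 0.61:
  ψ₂ = 0.610: g = 0.0216, g' = -0.420 → ψ₂ = 0.661
  ψ₂ = 0.661: g = 0.0004, g' = -0.407 → ψ₂ = 0.662
Converged at ψ₂ = 0.662.
  A: x = 0.045, y = 0.238
  B: x = 0.235, y = 0.295
  C: x = 0.292, y = 0.261
  D: x = 0.427, y = 0.206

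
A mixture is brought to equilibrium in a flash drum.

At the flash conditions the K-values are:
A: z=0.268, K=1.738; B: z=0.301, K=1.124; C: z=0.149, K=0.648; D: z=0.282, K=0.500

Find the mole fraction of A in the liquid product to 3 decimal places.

Rachford–Rice: g(V/F) = Σ zᵢ(Kᵢ−1)/(1+V/F(Kᵢ−1)) = 0.
Feasibility: ΣzᵢKᵢ = 1.042, Σzᵢ/Kᵢ = 1.216 — both > 1, two phases present.
Newton–Raphson from V/F = 0.43:
  V/F = 0.430: g = -0.0558, g' = -0.228 → V/F = 0.185
  V/F = 0.185: g = -0.0011, g' = -0.224 → V/F = 0.181
Converged at V/F = 0.181.
Compositions from xᵢ = zᵢ/(1+V/F(Kᵢ−1)), yᵢ = Kᵢxᵢ:
  A: x = 0.236, y = 0.411
  B: x = 0.294, y = 0.331
  C: x = 0.159, y = 0.103
  D: x = 0.310, y = 0.155

x_A = 0.236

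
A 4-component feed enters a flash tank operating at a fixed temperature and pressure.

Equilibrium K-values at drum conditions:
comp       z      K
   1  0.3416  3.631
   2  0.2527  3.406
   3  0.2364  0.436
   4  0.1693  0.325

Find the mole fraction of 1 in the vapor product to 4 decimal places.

Rachford–Rice: g(V/F) = Σ zᵢ(Kᵢ−1)/(1+V/F(Kᵢ−1)) = 0.
g(0) = ΣzᵢKᵢ − 1 = 1.2591 and g(1) = 1 − Σzᵢ/Kᵢ = -0.2314, so a root lies in (0, 1).
Newton–Raphson from V/F = 0.54:
  V/F = 0.5400: g = 0.26416, g' = -1.0267 → V/F = 0.7973
  V/F = 0.7973: g = 0.00876, g' = -1.0281 → V/F = 0.8058
Converged at V/F = 0.8058.
Compositions from xᵢ = zᵢ/(1+V/F(Kᵢ−1)), yᵢ = Kᵢxᵢ:
  1: x = 0.1095, y = 0.3975
  2: x = 0.0860, y = 0.2929
  3: x = 0.4333, y = 0.1889
  4: x = 0.3712, y = 0.1206

y_1 = 0.3975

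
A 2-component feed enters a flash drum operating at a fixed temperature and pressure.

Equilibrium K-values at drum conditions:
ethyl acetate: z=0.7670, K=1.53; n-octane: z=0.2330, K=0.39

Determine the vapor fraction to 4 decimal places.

ψ = 0.8178

Rachford–Rice: g(ψ) = Σ zᵢ(Kᵢ−1)/(1+ψ(Kᵢ−1)) = 0.
g(0) = ΣzᵢKᵢ − 1 = 0.2644 and g(1) = 1 − Σzᵢ/Kᵢ = -0.0987, so a root lies in (0, 1).
Iterate (Newton) starting at ψ = 0.5:
  ψ = 0.5000: g = 0.11685, g' = -0.3141 → ψ = 0.8720
  ψ = 0.8720: g = -0.02561, g' = -0.4965 → ψ = 0.8204
  ψ = 0.8204: g = -0.00119, g' = -0.4521 → ψ = 0.8178
Converged at ψ = 0.8178.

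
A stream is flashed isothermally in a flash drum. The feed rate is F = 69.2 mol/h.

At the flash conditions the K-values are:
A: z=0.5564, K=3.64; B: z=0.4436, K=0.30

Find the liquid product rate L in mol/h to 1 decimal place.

L = 25.8 mol/h

Let β = V/F and solve Σ zᵢ(Kᵢ−1)/(1+β(Kᵢ−1)) = 0.
g(0) = ΣzᵢKᵢ − 1 = 1.1584 and g(1) = 1 − Σzᵢ/Kᵢ = -0.6315, so a root lies in (0, 1).
Binary case is linear: z₁(K₁−1)(1+β(K₂−1)) + z₂(K₂−1)(1+β(K₁−1)) = 0
⇒ β = [z₁(K₁−1)+z₂(K₂−1)] / [−(K₁−1)(K₂−1)] = 1.15838/1.84800 = 0.6268
Then V = β·F = 0.6268·69.2 = 43.4 mol/h and L = F − V = 25.8 mol/h.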